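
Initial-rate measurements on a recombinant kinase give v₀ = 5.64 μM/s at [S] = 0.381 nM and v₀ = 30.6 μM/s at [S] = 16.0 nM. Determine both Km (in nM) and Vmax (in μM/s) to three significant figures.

From v = Vmax[S]/(Km+[S]), each point gives Vmax = v(Km+[S])/[S].
Equating: 5.64(Km+0.381)/0.381 = 30.6(Km+16.0)/16.0.
14.80·Km + 5.64 = 1.912·Km + 30.6, so (14.80 − 1.912)·Km = 30.6 − 5.64.
Km = 24.96/12.89 = 1.94 nM; then Vmax = 5.64(1.94+0.381)/0.381 = 34.3 μM/s.

Km = 1.94 nM; Vmax = 34.3 μM/s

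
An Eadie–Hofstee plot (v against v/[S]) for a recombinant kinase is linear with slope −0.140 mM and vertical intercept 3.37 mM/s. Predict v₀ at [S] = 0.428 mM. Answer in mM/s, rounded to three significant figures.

In the Eadie–Hofstee form v = Vmax − Km·(v/[S]), the slope is −Km and the intercept is Vmax, so Km = 0.140 mM and Vmax = 3.37 mM/s.
v = 3.37 × 0.428/(0.140 + 0.428) = 2.54 mM/s.

2.54 mM/s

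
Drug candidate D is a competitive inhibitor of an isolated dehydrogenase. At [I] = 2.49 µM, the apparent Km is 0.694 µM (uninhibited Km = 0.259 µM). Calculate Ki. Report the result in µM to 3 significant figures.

1.48 µM

Competitive: Km,app = α·Km with α = 1 + [I]/Ki.
α = Km,app/Km = 0.694/0.259 = 2.680.
Ki = [I]/(α − 1) = 2.49/1.680 = 1.48 µM.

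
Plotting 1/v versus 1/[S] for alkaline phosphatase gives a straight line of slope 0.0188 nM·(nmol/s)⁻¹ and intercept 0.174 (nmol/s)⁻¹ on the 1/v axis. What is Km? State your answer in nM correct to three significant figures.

y-intercept = 1/Vmax ⇒ Vmax = 5.75 nmol/s; slope = Km/Vmax ⇒ Km = slope × Vmax.
Km = 0.0188 × 5.75 = 0.108 nM.

0.108 nM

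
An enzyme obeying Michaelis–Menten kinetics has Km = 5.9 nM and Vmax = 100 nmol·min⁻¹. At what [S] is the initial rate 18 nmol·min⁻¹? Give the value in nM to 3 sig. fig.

Rearranging v = Vmax[S]/(Km+[S]) gives [S] = Km·v/(Vmax − v).
[S] = 5.9 × 18 / (100 − 18) = 106.2/82.00 = 1.30 nM.

1.30 nM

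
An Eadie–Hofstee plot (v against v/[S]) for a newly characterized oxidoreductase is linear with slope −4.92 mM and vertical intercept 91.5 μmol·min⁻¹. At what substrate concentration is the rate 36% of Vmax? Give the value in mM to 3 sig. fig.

The Eadie–Hofstee slope gives Km = 4.92 mM (slope = −Km).
v/Vmax = [S]/(Km+[S]) = 0.36 ⇒ [S] = Km·0.36/(1−0.36) = 4.92 × 0.5625 = 2.77 mM.

2.77 mM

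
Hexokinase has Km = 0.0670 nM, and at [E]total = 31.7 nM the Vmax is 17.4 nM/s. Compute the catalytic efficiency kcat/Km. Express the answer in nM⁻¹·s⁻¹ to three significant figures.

8.19 nM⁻¹·s⁻¹

kcat = Vmax/[E]total = 17.4/31.7 = 0.549 s⁻¹.
kcat/Km = 0.549/0.0670 = 8.19 nM⁻¹·s⁻¹.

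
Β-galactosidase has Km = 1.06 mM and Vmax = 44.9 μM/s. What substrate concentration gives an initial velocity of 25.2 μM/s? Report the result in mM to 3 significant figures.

Rearranging v = Vmax[S]/(Km+[S]) gives [S] = Km·v/(Vmax − v).
[S] = 1.06 × 25.2 / (44.9 − 25.2) = 26.71/19.70 = 1.36 mM.

1.36 mM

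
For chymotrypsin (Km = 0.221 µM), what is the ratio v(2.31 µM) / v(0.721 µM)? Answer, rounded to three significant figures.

The fractional saturations are [S]/(Km+[S]) = 0.721/0.9420 = 0.7654 and 2.31/2.531 = 0.9127.
v₂/v₁ is just their ratio: 0.9127/0.7654 = 1.19.

1.19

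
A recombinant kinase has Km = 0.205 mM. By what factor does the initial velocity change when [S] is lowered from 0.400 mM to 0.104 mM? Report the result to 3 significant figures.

0.509

The fractional saturations are [S]/(Km+[S]) = 0.400/0.6050 = 0.6612 and 0.104/0.3090 = 0.3366.
v₂/v₁ is just their ratio: 0.3366/0.6612 = 0.509.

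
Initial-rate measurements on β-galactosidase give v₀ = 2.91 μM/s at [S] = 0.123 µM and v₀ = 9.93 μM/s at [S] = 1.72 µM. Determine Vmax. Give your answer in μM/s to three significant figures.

12.2 μM/s

In reciprocal form, 1/v = (Km/Vmax)·(1/[S]) + 1/Vmax. The two points give (1/[S], 1/v) = (8.130, 0.3436) and (0.5814, 0.1007).
Slope = (0.3436 − 0.1007)/(8.130 − 0.5814) = 0.03218; intercept = 0.3436 − 0.03218×8.130 = 0.08199.
Vmax = 1/intercept = 12.2 μM/s; Km = slope × Vmax = 0.03218 × 12.2 = 0.393 µM.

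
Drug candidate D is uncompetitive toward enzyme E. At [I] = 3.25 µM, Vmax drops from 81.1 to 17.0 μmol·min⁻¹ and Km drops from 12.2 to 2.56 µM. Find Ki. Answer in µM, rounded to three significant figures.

Uncompetitive: Vmax,app = Vmax/α (and Km,app = Km/α) with α = 1 + [I]/Ki.
α = Vmax/Vmax,app = 81.1/17.0 = 4.771.
Ki = [I]/(α − 1) = 3.25/3.771 = 0.862 µM.

0.862 µM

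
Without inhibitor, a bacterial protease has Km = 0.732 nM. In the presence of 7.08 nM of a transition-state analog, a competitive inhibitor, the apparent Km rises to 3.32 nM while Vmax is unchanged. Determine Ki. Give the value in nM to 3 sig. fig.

2.00 nM

Competitive: Km,app = α·Km with α = 1 + [I]/Ki.
α = Km,app/Km = 3.32/0.732 = 4.536.
Ki = [I]/(α − 1) = 7.08/3.536 = 2.00 nM.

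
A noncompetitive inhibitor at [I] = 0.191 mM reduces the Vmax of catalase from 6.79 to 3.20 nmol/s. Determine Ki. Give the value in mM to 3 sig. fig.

Noncompetitive: Vmax,app = Vmax/α with α = 1 + [I]/Ki.
α = Vmax/Vmax,app = 6.79/3.20 = 2.122.
Ki = [I]/(α − 1) = 0.191/1.122 = 0.170 mM.

0.170 mM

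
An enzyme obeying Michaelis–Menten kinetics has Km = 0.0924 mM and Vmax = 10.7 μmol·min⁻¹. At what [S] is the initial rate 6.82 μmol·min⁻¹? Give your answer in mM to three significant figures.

The required fractional saturation is v/Vmax = 6.82/10.7 = 0.6374.
Then [S]/(Km+[S]) = 0.6374 ⇒ [S] = 0.0924 × 0.6374/(1 − 0.6374) = 0.162 mM.

0.162 mM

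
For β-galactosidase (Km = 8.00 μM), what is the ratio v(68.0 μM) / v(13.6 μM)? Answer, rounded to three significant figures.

The fractional saturations are [S]/(Km+[S]) = 13.6/21.60 = 0.6296 and 68.0/76.00 = 0.8947.
v₂/v₁ is just their ratio: 0.8947/0.6296 = 1.42.

1.42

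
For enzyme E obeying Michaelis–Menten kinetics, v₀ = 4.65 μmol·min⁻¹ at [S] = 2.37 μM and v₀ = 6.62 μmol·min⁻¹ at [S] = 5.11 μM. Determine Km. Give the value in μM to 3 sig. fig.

In reciprocal form, 1/v = (Km/Vmax)·(1/[S]) + 1/Vmax. The two points give (1/[S], 1/v) = (0.4219, 0.2151) and (0.1957, 0.1511).
Slope = (0.2151 − 0.1511)/(0.4219 − 0.1957) = 0.2829; intercept = 0.2151 − 0.2829×0.4219 = 0.09570.
Vmax = 1/intercept = 10.4 μmol·min⁻¹; Km = slope × Vmax = 0.2829 × 10.4 = 2.96 μM.

2.96 μM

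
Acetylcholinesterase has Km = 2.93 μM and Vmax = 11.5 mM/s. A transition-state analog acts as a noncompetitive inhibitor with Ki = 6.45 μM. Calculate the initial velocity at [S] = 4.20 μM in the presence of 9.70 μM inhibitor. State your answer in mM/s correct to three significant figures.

With α = 1 + [I]/Ki = 1 + 9.70/6.45 = 2.504, the noncompetitive rate law is v = (Vmax/α)·[S] / (Km + [S]).
v = (11.5/2.504)×4.20 / (2.93 + 4.20) = 19.29/7.130 = 2.71 mM/s.

2.71 mM/s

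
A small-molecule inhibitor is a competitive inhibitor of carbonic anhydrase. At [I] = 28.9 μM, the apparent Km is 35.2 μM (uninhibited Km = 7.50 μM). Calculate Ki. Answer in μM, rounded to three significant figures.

Competitive: Km,app = α·Km with α = 1 + [I]/Ki.
α = Km,app/Km = 35.2/7.50 = 4.693.
Ki = [I]/(α − 1) = 28.9/3.693 = 7.82 μM.

7.82 μM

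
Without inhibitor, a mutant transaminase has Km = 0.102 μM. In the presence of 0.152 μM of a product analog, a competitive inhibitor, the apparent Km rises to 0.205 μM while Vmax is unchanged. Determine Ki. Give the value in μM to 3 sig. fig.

Competitive: Km,app = α·Km with α = 1 + [I]/Ki.
α = Km,app/Km = 0.205/0.102 = 2.010.
Ki = [I]/(α − 1) = 0.152/1.010 = 0.151 μM.

0.151 μM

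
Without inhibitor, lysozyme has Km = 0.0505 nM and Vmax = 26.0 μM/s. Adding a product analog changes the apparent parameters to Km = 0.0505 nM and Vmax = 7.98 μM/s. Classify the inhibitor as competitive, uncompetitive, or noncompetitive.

noncompetitive

Vmax decreases (26.0 → 7.98 μM/s) while Km is unchanged — pure noncompetitive inhibition.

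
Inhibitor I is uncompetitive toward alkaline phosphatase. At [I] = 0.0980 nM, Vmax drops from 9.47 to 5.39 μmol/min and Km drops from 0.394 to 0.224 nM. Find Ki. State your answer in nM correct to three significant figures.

Uncompetitive: Vmax,app = Vmax/α (and Km,app = Km/α) with α = 1 + [I]/Ki.
α = Vmax/Vmax,app = 9.47/5.39 = 1.757.
Since α = 1 + [I]/Ki, [I]/Ki = 1.757 − 1 = 0.7570 and Ki = 0.0980/0.7570 = 0.129 nM.

0.129 nM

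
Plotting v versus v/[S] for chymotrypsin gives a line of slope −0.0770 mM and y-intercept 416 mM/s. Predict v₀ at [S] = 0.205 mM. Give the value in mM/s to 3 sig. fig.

302 mM/s

In the Eadie–Hofstee form v = Vmax − Km·(v/[S]), the slope is −Km and the intercept is Vmax, so Km = 0.0770 mM and Vmax = 416 mM/s.
v = 416 × 0.205/(0.0770 + 0.205) = 302 mM/s.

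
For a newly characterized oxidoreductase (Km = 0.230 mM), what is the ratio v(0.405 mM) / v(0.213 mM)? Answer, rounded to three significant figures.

The fractional saturations are [S]/(Km+[S]) = 0.213/0.4430 = 0.4808 and 0.405/0.6350 = 0.6378.
v₂/v₁ is just their ratio: 0.6378/0.4808 = 1.33.

1.33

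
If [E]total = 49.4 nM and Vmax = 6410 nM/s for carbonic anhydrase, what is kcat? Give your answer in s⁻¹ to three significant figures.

130 s⁻¹

kcat = Vmax/[E]total = 6410 nM/s / 49.4 nM = 130 s⁻¹.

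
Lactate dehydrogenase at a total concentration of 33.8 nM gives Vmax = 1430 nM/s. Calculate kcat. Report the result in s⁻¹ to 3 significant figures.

kcat = Vmax/[E]total = 1430 nM/s / 33.8 nM = 42.3 s⁻¹.

42.3 s⁻¹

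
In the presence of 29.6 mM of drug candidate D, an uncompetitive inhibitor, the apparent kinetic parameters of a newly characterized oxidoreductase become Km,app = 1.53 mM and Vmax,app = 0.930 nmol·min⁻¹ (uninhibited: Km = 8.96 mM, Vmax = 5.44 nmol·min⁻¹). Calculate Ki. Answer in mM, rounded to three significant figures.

Uncompetitive: Vmax,app = Vmax/α (and Km,app = Km/α) with α = 1 + [I]/Ki.
α = Vmax/Vmax,app = 5.44/0.930 = 5.849.
Since α = 1 + [I]/Ki, [I]/Ki = 5.849 − 1 = 4.849 and Ki = 29.6/4.849 = 6.10 mM.

6.10 mM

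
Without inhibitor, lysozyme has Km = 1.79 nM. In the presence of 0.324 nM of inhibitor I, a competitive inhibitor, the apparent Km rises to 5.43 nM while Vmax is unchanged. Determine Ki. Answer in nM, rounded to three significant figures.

0.159 nM

Competitive: Km,app = α·Km with α = 1 + [I]/Ki.
α = Km,app/Km = 5.43/1.79 = 3.034.
Ki = [I]/(α − 1) = 0.324/2.034 = 0.159 nM.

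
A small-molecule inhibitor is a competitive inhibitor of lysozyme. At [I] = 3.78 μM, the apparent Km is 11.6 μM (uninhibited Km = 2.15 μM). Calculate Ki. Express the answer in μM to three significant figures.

Competitive: Km,app = α·Km with α = 1 + [I]/Ki.
α = Km,app/Km = 11.6/2.15 = 5.395.
Since α = 1 + [I]/Ki, [I]/Ki = 5.395 − 1 = 4.395 and Ki = 3.78/4.395 = 0.860 μM.

0.860 μM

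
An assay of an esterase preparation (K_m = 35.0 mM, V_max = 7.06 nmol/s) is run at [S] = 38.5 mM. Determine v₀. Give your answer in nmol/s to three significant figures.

[S]/(Km+[S]) = 38.5/73.50 = 0.5238, the fractional saturation.
v = 0.5238 × Vmax = 0.5238 × 7.06 = 3.70 nmol/s.

3.70 nmol/s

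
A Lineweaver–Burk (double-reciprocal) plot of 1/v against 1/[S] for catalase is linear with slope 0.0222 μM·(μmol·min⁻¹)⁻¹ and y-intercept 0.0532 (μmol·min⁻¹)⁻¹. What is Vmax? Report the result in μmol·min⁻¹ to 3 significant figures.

18.8 μmol·min⁻¹

The y-intercept of a Lineweaver–Burk plot equals 1/Vmax, so Vmax = 1/0.0532 = 18.8 μmol·min⁻¹.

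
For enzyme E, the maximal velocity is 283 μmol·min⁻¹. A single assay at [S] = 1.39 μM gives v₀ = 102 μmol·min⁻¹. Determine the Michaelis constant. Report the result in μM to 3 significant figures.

From v = Vmax[S]/(Km+[S]), Km = [S](Vmax − v)/v.
Km = 1.39 × (283 − 102) / 102 = 251.6/102 = 2.47 μM.

2.47 μM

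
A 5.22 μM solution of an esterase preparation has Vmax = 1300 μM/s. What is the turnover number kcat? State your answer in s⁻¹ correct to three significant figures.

kcat = Vmax/[E]total = 1300 μM/s / 5.22 μM = 249 s⁻¹.

249 s⁻¹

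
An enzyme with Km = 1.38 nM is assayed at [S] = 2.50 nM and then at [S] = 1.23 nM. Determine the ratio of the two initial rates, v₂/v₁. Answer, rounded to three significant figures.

0.731

The fractional saturations are [S]/(Km+[S]) = 2.50/3.880 = 0.6443 and 1.23/2.610 = 0.4713.
v₂/v₁ is just their ratio: 0.4713/0.6443 = 0.731.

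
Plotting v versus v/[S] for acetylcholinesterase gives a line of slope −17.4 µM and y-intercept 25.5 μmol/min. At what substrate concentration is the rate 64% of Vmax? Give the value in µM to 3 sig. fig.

The Eadie–Hofstee slope gives Km = 17.4 µM (slope = −Km).
v/Vmax = [S]/(Km+[S]) = 0.64 ⇒ [S] = Km·0.64/(1−0.64) = 17.4 × 1.778 = 30.9 µM.

30.9 µM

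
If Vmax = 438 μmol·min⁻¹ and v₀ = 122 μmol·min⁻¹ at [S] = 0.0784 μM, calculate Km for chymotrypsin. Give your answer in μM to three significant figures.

0.203 μM

v/Vmax = 122/438 = 0.2785 = [S]/(Km+[S]).
So Km + [S] = [S]/0.2785 = 0.2815 μM, giving Km = 0.2815 − 0.0784 = 0.203 μM.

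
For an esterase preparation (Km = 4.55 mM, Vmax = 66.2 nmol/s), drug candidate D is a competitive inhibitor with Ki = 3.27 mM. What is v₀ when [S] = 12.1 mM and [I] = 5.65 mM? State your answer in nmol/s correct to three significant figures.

With α = 1 + [I]/Ki = 1 + 5.65/3.27 = 2.728, the competitive rate law is v = Vmax[S] / (αKm + [S]).
v = 66.2×12.1 / (2.728×4.55 + 12.1) = 801.0/24.51 = 32.7 nmol/s.

32.7 nmol/s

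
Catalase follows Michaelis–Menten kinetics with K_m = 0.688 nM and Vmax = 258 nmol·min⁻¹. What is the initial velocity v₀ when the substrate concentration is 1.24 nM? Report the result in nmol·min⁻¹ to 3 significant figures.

v = Vmax·[S]/(Km + [S]) = 258 × 1.24 / (0.688 + 1.24)
  = 319.9 / 1.928 = 166 nmol·min⁻¹.

166 nmol·min⁻¹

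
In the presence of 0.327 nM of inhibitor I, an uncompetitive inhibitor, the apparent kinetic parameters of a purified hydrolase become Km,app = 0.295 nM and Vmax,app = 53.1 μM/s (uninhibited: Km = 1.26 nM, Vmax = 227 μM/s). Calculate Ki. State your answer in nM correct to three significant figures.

Uncompetitive: Vmax,app = Vmax/α (and Km,app = Km/α) with α = 1 + [I]/Ki.
α = Vmax/Vmax,app = 227/53.1 = 4.275.
Since α = 1 + [I]/Ki, [I]/Ki = 4.275 − 1 = 3.275 and Ki = 0.327/3.275 = 0.0998 nM.

0.0998 nM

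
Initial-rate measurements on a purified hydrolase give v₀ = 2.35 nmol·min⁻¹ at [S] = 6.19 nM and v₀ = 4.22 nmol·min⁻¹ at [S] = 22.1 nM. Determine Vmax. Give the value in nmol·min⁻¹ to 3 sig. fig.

6.11 nmol·min⁻¹

From v = Vmax[S]/(Km+[S]), each point gives Vmax = v(Km+[S])/[S].
Equating: 2.35(Km+6.19)/6.19 = 4.22(Km+22.1)/22.1.
0.3796·Km + 2.35 = 0.1910·Km + 4.22, so (0.3796 − 0.1910)·Km = 4.22 − 2.35.
Km = 1.870/0.1887 = 9.91 nM; then Vmax = 2.35(9.91+6.19)/6.19 = 6.11 nmol·min⁻¹.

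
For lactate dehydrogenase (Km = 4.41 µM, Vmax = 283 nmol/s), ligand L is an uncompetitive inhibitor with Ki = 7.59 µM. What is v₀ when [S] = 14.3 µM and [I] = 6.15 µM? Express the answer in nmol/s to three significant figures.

α = 1 + [I]/Ki = 1 + 6.15/7.59 = 1.810.
For an uncompetitive inhibitor, both parameters are divided by α, giving Vmax/α and Km/α: Km,app = 2.44 µM, Vmax,app = 156 nmol/s.
v = Vmax,app·[S]/(Km,app + [S]) = 156 × 14.3/(2.44 + 14.3) = 134 nmol/s.

134 nmol/s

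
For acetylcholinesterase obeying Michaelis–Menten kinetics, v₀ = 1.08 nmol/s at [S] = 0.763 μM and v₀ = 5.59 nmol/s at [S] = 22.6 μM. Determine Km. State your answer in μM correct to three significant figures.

In reciprocal form, 1/v = (Km/Vmax)·(1/[S]) + 1/Vmax. The two points give (1/[S], 1/v) = (1.311, 0.9259) and (0.04425, 0.1789).
Slope = (0.9259 − 0.1789)/(1.311 − 0.04425) = 0.5899; intercept = 0.9259 − 0.5899×1.311 = 0.1528.
Vmax = 1/intercept = 6.54 nmol/s; Km = slope × Vmax = 0.5899 × 6.54 = 3.86 μM.

3.86 μM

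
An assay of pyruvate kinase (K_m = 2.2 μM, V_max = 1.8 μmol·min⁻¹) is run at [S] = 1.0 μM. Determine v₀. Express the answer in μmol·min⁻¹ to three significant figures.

v = Vmax·[S]/(Km + [S]) = 1.8 × 1.0 / (2.2 + 1.0)
  = 1.800 / 3.200 = 0.562 μmol·min⁻¹.

0.562 μmol·min⁻¹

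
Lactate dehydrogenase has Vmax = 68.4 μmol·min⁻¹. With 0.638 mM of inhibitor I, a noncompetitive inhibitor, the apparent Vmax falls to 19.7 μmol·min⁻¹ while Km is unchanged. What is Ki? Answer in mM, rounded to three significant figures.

0.258 mM

Noncompetitive: Vmax,app = Vmax/α with α = 1 + [I]/Ki.
α = Vmax/Vmax,app = 68.4/19.7 = 3.472.
Ki = [I]/(α − 1) = 0.638/2.472 = 0.258 mM.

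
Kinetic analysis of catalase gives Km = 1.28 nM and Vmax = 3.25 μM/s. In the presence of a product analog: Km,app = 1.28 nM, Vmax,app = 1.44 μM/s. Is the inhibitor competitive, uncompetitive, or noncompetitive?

noncompetitive

Vmax decreases (3.25 → 1.44 μM/s) while Km is unchanged — pure noncompetitive inhibition.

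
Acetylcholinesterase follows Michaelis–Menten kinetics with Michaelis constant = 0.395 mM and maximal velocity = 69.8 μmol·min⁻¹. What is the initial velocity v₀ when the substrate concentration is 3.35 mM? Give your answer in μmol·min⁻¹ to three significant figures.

v = Vmax·[S]/(Km + [S]) = 69.8 × 3.35 / (0.395 + 3.35)
  = 233.8 / 3.745 = 62.4 μmol·min⁻¹.

62.4 μmol·min⁻¹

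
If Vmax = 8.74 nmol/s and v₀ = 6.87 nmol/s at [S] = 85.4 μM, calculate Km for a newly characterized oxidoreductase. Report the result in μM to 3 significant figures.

23.2 μM

v/Vmax = 6.87/8.74 = 0.7860 = [S]/(Km+[S]).
So Km + [S] = [S]/0.7860 = 108.6 μM, giving Km = 108.6 − 85.4 = 23.2 μM.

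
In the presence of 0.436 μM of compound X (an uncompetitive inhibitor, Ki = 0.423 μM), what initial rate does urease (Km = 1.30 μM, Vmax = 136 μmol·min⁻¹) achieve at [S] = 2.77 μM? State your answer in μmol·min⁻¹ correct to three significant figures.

54.4 μmol·min⁻¹

With α = 1 + [I]/Ki = 1 + 0.436/0.423 = 2.031, the uncompetitive rate law is v = (Vmax/α)·[S] / (Km/α + [S]).
v = (136/2.031)×2.77 / (1.30/2.031 + 2.77) = 185.5/3.410 = 54.4 μmol·min⁻¹.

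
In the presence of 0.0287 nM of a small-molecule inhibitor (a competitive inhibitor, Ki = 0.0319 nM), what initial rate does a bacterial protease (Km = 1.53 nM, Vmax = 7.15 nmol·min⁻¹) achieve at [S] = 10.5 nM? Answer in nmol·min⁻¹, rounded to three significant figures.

α = 1 + [I]/Ki = 1 + 0.0287/0.0319 = 1.900.
For a competitive inhibitor, Vmax is unchanged and the apparent Km becomes α·Km: Km,app = 2.91 nM, Vmax,app = 7.15 nmol·min⁻¹.
v = Vmax,app·[S]/(Km,app + [S]) = 7.15 × 10.5/(2.91 + 10.5) = 5.60 nmol·min⁻¹.

5.60 nmol·min⁻¹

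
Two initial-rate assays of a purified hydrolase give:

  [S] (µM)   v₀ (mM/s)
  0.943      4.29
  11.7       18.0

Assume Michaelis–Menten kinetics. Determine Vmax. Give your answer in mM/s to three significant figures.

25.0 mM/s

In reciprocal form, 1/v = (Km/Vmax)·(1/[S]) + 1/Vmax. The two points give (1/[S], 1/v) = (1.060, 0.2331) and (0.08547, 0.05556).
Slope = (0.2331 − 0.05556)/(1.060 − 0.08547) = 0.1821; intercept = 0.2331 − 0.1821×1.060 = 0.03999.
Vmax = 1/intercept = 25.0 mM/s; Km = slope × Vmax = 0.1821 × 25.0 = 4.55 µM.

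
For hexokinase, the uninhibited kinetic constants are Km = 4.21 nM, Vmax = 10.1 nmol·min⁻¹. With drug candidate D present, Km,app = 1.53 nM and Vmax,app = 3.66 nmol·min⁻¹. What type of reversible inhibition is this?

uncompetitive

Both Km and Vmax decrease by the same factor (~2.76-fold) — characteristic of uncompetitive inhibition.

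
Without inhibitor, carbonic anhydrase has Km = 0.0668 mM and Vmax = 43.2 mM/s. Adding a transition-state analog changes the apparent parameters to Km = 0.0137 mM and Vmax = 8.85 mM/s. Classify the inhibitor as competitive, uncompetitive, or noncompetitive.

uncompetitive

Both Km and Vmax decrease by the same factor (~4.88-fold) — characteristic of uncompetitive inhibition.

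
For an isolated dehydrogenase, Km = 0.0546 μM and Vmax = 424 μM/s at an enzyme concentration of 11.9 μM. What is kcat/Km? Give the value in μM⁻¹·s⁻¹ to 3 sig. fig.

kcat = Vmax/[E]total = 424/11.9 = 35.6 s⁻¹.
kcat/Km = 35.6/0.0546 = 653 μM⁻¹·s⁻¹.

653 μM⁻¹·s⁻¹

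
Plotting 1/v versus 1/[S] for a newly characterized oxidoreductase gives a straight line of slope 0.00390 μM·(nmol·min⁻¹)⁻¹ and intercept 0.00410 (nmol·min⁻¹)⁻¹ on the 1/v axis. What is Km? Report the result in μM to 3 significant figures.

y-intercept = 1/Vmax ⇒ Vmax = 244 nmol·min⁻¹; slope = Km/Vmax ⇒ Km = slope × Vmax.
Km = 0.00390 × 244 = 0.951 μM.

0.951 μM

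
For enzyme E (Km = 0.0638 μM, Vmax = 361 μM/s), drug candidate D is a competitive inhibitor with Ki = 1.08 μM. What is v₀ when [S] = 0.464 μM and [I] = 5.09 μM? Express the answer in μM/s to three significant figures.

α = 1 + [I]/Ki = 1 + 5.09/1.08 = 5.713.
For a competitive inhibitor, Vmax is unchanged and the apparent Km becomes α·Km: Km,app = 0.364 μM, Vmax,app = 361 μM/s.
v = Vmax,app·[S]/(Km,app + [S]) = 361 × 0.464/(0.364 + 0.464) = 202 μM/s.

202 μM/s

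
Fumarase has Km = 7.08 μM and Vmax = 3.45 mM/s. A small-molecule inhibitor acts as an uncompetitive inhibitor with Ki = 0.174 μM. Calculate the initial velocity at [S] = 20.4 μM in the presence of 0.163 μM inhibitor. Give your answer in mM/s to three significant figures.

α = 1 + [I]/Ki = 1 + 0.163/0.174 = 1.937.
For an uncompetitive inhibitor, both parameters are divided by α, giving Vmax/α and Km/α: Km,app = 3.66 μM, Vmax,app = 1.78 mM/s.
v = Vmax,app·[S]/(Km,app + [S]) = 1.78 × 20.4/(3.66 + 20.4) = 1.51 mM/s.

1.51 mM/s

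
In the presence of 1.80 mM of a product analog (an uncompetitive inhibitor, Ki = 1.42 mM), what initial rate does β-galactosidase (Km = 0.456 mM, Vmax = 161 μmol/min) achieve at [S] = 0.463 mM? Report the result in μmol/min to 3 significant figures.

With α = 1 + [I]/Ki = 1 + 1.80/1.42 = 2.268, the uncompetitive rate law is v = (Vmax/α)·[S] / (Km/α + [S]).
v = (161/2.268)×0.463 / (0.456/2.268 + 0.463) = 32.87/0.6641 = 49.5 μmol/min.

49.5 μmol/min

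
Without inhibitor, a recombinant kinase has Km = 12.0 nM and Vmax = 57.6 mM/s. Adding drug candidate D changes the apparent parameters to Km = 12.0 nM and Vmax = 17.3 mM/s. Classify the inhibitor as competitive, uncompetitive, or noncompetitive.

noncompetitive

Vmax decreases (57.6 → 17.3 mM/s) while Km is unchanged — pure noncompetitive inhibition.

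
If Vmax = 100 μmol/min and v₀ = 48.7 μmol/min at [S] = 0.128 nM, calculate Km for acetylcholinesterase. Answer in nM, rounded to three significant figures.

v/Vmax = 48.7/100 = 0.4870 = [S]/(Km+[S]).
So Km + [S] = [S]/0.4870 = 0.2628 nM, giving Km = 0.2628 − 0.128 = 0.135 nM.

0.135 nM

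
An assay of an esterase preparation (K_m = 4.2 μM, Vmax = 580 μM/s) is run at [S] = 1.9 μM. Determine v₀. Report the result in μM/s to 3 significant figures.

181 μM/s

v = Vmax·[S]/(Km + [S]) = 580 × 1.9 / (4.2 + 1.9)
  = 1102 / 6.100 = 181 μM/s.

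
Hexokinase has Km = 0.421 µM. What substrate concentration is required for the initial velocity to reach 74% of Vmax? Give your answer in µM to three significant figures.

1.20 µM

v/Vmax = [S]/(Km+[S]) = 0.74, so [S] = Km·0.74/(1 − 0.74) = 0.421 × 2.846.
[S] = 1.20 µM.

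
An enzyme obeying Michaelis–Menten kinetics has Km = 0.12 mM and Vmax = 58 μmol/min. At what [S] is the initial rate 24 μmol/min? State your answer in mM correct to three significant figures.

0.0847 mM

Rearranging v = Vmax[S]/(Km+[S]) gives [S] = Km·v/(Vmax − v).
[S] = 0.12 × 24 / (58 − 24) = 2.880/34.00 = 0.0847 mM.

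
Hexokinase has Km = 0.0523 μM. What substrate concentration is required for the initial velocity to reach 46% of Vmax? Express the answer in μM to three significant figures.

v/Vmax = [S]/(Km+[S]) = 0.46, so [S] = Km·0.46/(1 − 0.46) = 0.0523 × 0.8519.
[S] = 0.0446 μM.

0.0446 μM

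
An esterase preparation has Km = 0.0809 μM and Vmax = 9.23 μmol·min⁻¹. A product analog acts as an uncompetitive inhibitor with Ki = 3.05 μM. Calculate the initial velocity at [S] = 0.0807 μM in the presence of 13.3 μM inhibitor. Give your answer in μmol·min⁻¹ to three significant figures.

α = 1 + [I]/Ki = 1 + 13.3/3.05 = 5.361.
For an uncompetitive inhibitor, both parameters are divided by α, giving Vmax/α and Km/α: Km,app = 0.0151 μM, Vmax,app = 1.72 μmol·min⁻¹.
v = Vmax,app·[S]/(Km,app + [S]) = 1.72 × 0.0807/(0.0151 + 0.0807) = 1.45 μmol·min⁻¹.

1.45 μmol·min⁻¹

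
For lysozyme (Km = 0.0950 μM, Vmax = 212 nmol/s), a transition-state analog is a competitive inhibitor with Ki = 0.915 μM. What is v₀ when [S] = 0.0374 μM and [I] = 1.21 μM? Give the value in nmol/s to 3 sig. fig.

With α = 1 + [I]/Ki = 1 + 1.21/0.915 = 2.322, the competitive rate law is v = Vmax[S] / (αKm + [S]).
v = 212×0.0374 / (2.322×0.0950 + 0.0374) = 7.929/0.2580 = 30.7 nmol/s.

30.7 nmol/s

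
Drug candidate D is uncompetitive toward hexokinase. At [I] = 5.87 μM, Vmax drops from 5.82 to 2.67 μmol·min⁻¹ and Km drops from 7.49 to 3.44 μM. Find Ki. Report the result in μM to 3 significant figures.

4.98 μM

Uncompetitive: Vmax,app = Vmax/α (and Km,app = Km/α) with α = 1 + [I]/Ki.
α = Vmax/Vmax,app = 5.82/2.67 = 2.180.
Ki = [I]/(α − 1) = 5.87/1.180 = 4.98 μM.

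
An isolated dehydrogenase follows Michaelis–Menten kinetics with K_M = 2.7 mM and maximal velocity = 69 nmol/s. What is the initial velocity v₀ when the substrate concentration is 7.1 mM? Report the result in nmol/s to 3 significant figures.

50.0 nmol/s

[S]/(Km+[S]) = 7.1/9.800 = 0.7245, the fractional saturation.
v = 0.7245 × Vmax = 0.7245 × 69 = 50.0 nmol/s.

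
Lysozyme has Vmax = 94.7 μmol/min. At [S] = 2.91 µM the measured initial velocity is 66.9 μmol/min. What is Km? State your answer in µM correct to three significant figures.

v/Vmax = 66.9/94.7 = 0.7064 = [S]/(Km+[S]).
So Km + [S] = [S]/0.7064 = 4.119 µM, giving Km = 4.119 − 2.91 = 1.21 µM.

1.21 µM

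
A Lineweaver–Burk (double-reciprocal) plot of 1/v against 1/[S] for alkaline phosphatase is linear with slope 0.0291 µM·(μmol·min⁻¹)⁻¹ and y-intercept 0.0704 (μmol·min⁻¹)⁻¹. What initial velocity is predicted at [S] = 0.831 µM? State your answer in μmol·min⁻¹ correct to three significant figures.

9.49 μmol·min⁻¹

The y-intercept is 1/Vmax, so Vmax = 1/0.0704 = 14.2 μmol·min⁻¹.
The slope is Km/Vmax, so Km = 0.0291 × 14.2 = 0.413 µM.
Then v = 14.2 × 0.831/(0.413 + 0.831) = 9.49 μmol·min⁻¹.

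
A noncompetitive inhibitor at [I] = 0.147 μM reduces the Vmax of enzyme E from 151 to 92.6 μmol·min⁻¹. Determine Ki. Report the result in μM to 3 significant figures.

Noncompetitive: Vmax,app = Vmax/α with α = 1 + [I]/Ki.
α = Vmax/Vmax,app = 151/92.6 = 1.631.
Since α = 1 + [I]/Ki, [I]/Ki = 1.631 − 1 = 0.6307 and Ki = 0.147/0.6307 = 0.233 μM.

0.233 μM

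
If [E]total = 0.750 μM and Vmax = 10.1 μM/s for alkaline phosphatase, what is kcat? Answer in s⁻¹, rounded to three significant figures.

13.5 s⁻¹

kcat = Vmax/[E]total = 10.1 μM/s / 0.750 μM = 13.5 s⁻¹.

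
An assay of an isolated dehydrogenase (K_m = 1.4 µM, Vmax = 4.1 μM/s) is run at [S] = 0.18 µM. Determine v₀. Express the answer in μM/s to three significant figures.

v = Vmax·[S]/(Km + [S]) = 4.1 × 0.18 / (1.4 + 0.18)
  = 0.7380 / 1.580 = 0.467 μM/s.

0.467 μM/s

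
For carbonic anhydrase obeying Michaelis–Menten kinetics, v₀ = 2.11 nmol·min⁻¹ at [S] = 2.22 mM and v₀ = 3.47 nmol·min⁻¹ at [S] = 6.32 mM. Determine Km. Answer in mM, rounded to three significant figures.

3.39 mM

In reciprocal form, 1/v = (Km/Vmax)·(1/[S]) + 1/Vmax. The two points give (1/[S], 1/v) = (0.4505, 0.4739) and (0.1582, 0.2882).
Slope = (0.4739 − 0.2882)/(0.4505 − 0.1582) = 0.6356; intercept = 0.4739 − 0.6356×0.4505 = 0.1876.
Vmax = 1/intercept = 5.33 nmol·min⁻¹; Km = slope × Vmax = 0.6356 × 5.33 = 3.39 mM.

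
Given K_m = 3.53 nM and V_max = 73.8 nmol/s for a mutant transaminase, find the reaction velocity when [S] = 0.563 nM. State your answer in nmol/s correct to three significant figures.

[S]/(Km+[S]) = 0.563/4.093 = 0.1376, the fractional saturation.
v = 0.1376 × Vmax = 0.1376 × 73.8 = 10.2 nmol/s.

10.2 nmol/s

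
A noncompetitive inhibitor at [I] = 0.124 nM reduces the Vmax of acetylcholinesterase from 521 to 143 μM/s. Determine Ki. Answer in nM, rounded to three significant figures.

Noncompetitive: Vmax,app = Vmax/α with α = 1 + [I]/Ki.
α = Vmax/Vmax,app = 521/143 = 3.643.
Ki = [I]/(α − 1) = 0.124/2.643 = 0.0469 nM.

0.0469 nM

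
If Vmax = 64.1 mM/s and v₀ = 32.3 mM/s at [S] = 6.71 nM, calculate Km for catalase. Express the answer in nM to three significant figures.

From v = Vmax[S]/(Km+[S]), Km = [S](Vmax − v)/v.
Km = 6.71 × (64.1 − 32.3) / 32.3 = 213.4/32.3 = 6.61 nM.

6.61 nM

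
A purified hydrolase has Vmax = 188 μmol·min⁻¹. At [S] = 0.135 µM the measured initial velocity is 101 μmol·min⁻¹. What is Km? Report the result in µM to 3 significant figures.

0.116 µM

v/Vmax = 101/188 = 0.5372 = [S]/(Km+[S]).
So Km + [S] = [S]/0.5372 = 0.2513 µM, giving Km = 0.2513 − 0.135 = 0.116 µM.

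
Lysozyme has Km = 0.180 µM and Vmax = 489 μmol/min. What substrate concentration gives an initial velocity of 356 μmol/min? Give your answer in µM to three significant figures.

The required fractional saturation is v/Vmax = 356/489 = 0.7280.
Then [S]/(Km+[S]) = 0.7280 ⇒ [S] = 0.180 × 0.7280/(1 − 0.7280) = 0.482 µM.

0.482 µM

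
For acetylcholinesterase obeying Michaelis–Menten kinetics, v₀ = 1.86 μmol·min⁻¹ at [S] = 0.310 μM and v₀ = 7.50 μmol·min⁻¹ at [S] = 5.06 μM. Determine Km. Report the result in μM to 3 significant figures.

1.25 μM

In reciprocal form, 1/v = (Km/Vmax)·(1/[S]) + 1/Vmax. The two points give (1/[S], 1/v) = (3.226, 0.5376) and (0.1976, 0.1333).
Slope = (0.5376 − 0.1333)/(3.226 − 0.1976) = 0.1335; intercept = 0.5376 − 0.1335×3.226 = 0.1069.
Vmax = 1/intercept = 9.35 μmol·min⁻¹; Km = slope × Vmax = 0.1335 × 9.35 = 1.25 μM.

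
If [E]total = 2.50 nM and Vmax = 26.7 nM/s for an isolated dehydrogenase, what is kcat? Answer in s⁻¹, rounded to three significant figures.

kcat = Vmax/[E]total = 26.7 nM/s / 2.50 nM = 10.7 s⁻¹.

10.7 s⁻¹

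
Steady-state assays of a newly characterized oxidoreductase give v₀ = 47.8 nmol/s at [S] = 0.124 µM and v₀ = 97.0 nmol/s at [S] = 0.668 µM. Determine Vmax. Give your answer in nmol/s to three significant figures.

In reciprocal form, 1/v = (Km/Vmax)·(1/[S]) + 1/Vmax. The two points give (1/[S], 1/v) = (8.065, 0.02092) and (1.497, 0.01031).
Slope = (0.02092 − 0.01031)/(8.065 − 1.497) = 0.001616; intercept = 0.02092 − 0.001616×8.065 = 0.007891.
Vmax = 1/intercept = 127 nmol/s; Km = slope × Vmax = 0.001616 × 127 = 0.205 µM.

127 nmol/s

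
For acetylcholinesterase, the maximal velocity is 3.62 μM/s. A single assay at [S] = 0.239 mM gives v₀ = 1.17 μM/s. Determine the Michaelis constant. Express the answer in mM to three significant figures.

0.500 mM

v/Vmax = 1.17/3.62 = 0.3232 = [S]/(Km+[S]).
So Km + [S] = [S]/0.3232 = 0.7395 mM, giving Km = 0.7395 − 0.239 = 0.500 mM.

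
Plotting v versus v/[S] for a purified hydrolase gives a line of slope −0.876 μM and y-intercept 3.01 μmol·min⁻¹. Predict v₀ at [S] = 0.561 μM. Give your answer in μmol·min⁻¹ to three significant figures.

In the Eadie–Hofstee form v = Vmax − Km·(v/[S]), the slope is −Km and the intercept is Vmax, so Km = 0.876 μM and Vmax = 3.01 μmol·min⁻¹.
v = 3.01 × 0.561/(0.876 + 0.561) = 1.18 μmol·min⁻¹.

1.18 μmol·min⁻¹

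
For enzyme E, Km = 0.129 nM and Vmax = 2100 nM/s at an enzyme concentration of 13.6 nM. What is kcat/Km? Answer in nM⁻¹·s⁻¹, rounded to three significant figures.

kcat = Vmax/[E]total = 2100/13.6 = 154 s⁻¹.
kcat/Km = 154/0.129 = 1200 nM⁻¹·s⁻¹.

1200 nM⁻¹·s⁻¹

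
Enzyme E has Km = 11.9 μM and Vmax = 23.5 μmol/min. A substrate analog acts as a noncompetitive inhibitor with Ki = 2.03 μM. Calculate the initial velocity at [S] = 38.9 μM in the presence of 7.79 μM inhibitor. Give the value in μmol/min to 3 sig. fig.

3.72 μmol/min

α = 1 + [I]/Ki = 1 + 7.79/2.03 = 4.837.
For a noncompetitive inhibitor, Vmax is reduced to Vmax/α while Km is unchanged: Km,app = 11.9 μM, Vmax,app = 4.86 μmol/min.
v = Vmax,app·[S]/(Km,app + [S]) = 4.86 × 38.9/(11.9 + 38.9) = 3.72 μmol/min.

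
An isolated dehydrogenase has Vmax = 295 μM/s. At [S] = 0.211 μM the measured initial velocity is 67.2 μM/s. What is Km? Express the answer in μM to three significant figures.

v/Vmax = 67.2/295 = 0.2278 = [S]/(Km+[S]).
So Km + [S] = [S]/0.2278 = 0.9263 μM, giving Km = 0.9263 − 0.211 = 0.715 μM.

0.715 μM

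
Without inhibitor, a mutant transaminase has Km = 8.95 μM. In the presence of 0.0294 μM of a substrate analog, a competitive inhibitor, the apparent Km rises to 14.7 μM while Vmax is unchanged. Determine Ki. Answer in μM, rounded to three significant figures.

Competitive: Km,app = α·Km with α = 1 + [I]/Ki.
α = Km,app/Km = 14.7/8.95 = 1.642.
Ki = [I]/(α − 1) = 0.0294/0.6425 = 0.0458 μM.

0.0458 μM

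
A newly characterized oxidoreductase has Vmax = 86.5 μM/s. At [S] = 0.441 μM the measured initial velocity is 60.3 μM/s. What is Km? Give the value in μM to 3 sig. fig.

From v = Vmax[S]/(Km+[S]), Km = [S](Vmax − v)/v.
Km = 0.441 × (86.5 − 60.3) / 60.3 = 11.55/60.3 = 0.192 μM.

0.192 μM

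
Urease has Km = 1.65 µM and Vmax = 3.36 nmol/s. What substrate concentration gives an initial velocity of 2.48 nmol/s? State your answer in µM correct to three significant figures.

Rearranging v = Vmax[S]/(Km+[S]) gives [S] = Km·v/(Vmax − v).
[S] = 1.65 × 2.48 / (3.36 − 2.48) = 4.092/0.8800 = 4.65 µM.

4.65 µM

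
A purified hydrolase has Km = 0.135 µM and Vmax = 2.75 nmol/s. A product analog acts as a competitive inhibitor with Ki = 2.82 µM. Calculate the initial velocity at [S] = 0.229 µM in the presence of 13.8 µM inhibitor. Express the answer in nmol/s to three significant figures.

α = 1 + [I]/Ki = 1 + 13.8/2.82 = 5.894.
For a competitive inhibitor, Vmax is unchanged and the apparent Km becomes α·Km: Km,app = 0.796 µM, Vmax,app = 2.75 nmol/s.
v = Vmax,app·[S]/(Km,app + [S]) = 2.75 × 0.229/(0.796 + 0.229) = 0.615 nmol/s.

0.615 nmol/s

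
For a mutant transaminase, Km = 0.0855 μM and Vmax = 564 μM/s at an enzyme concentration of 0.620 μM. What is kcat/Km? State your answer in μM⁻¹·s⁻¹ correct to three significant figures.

10600 μM⁻¹·s⁻¹

kcat = Vmax/[E]total = 564/0.620 = 910 s⁻¹.
kcat/Km = 910/0.0855 = 10600 μM⁻¹·s⁻¹.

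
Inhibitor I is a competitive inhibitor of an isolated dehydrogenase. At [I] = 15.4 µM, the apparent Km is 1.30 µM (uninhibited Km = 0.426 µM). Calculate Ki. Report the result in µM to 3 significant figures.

7.51 µM

Competitive: Km,app = α·Km with α = 1 + [I]/Ki.
α = Km,app/Km = 1.30/0.426 = 3.052.
Since α = 1 + [I]/Ki, [I]/Ki = 3.052 − 1 = 2.052 and Ki = 15.4/2.052 = 7.51 µM.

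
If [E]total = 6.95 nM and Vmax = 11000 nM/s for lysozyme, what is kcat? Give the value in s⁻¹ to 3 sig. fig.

kcat = Vmax/[E]total = 11000 nM/s / 6.95 nM = 1580 s⁻¹.

1580 s⁻¹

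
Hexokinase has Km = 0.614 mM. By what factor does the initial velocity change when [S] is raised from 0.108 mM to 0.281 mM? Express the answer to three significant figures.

2.10

The fractional saturations are [S]/(Km+[S]) = 0.108/0.7220 = 0.1496 and 0.281/0.8950 = 0.3140.
v₂/v₁ is just their ratio: 0.3140/0.1496 = 2.10.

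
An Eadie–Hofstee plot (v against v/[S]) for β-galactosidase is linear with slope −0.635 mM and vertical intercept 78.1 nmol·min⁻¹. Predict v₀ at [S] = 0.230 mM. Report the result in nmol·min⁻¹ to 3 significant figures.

In the Eadie–Hofstee form v = Vmax − Km·(v/[S]), the slope is −Km and the intercept is Vmax, so Km = 0.635 mM and Vmax = 78.1 nmol·min⁻¹.
v = 78.1 × 0.230/(0.635 + 0.230) = 20.8 nmol·min⁻¹.

20.8 nmol·min⁻¹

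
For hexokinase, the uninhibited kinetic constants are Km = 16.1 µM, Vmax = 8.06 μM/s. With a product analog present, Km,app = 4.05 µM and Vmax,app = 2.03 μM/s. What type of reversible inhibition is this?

Both Km and Vmax decrease by the same factor (~3.98-fold) — characteristic of uncompetitive inhibition.

uncompetitive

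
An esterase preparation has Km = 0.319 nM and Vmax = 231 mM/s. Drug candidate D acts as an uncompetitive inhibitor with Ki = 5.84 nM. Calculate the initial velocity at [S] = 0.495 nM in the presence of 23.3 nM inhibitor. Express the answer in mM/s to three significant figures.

41.0 mM/s

With α = 1 + [I]/Ki = 1 + 23.3/5.84 = 4.990, the uncompetitive rate law is v = (Vmax/α)·[S] / (Km/α + [S]).
v = (231/4.990)×0.495 / (0.319/4.990 + 0.495) = 22.92/0.5589 = 41.0 mM/s.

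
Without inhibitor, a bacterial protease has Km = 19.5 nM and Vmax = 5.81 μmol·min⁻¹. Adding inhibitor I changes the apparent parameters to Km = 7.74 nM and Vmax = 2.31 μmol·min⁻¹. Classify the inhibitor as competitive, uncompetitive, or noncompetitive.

Both Km and Vmax decrease by the same factor (~2.52-fold) — characteristic of uncompetitive inhibition.

uncompetitive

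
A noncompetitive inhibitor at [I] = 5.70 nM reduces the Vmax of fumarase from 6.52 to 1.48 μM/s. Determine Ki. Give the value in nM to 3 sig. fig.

1.67 nM

Noncompetitive: Vmax,app = Vmax/α with α = 1 + [I]/Ki.
α = Vmax/Vmax,app = 6.52/1.48 = 4.405.
Since α = 1 + [I]/Ki, [I]/Ki = 4.405 − 1 = 3.405 and Ki = 5.70/3.405 = 1.67 nM.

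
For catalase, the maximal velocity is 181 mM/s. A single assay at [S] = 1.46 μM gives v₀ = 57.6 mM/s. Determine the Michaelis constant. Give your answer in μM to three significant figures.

3.13 μM

v/Vmax = 57.6/181 = 0.3182 = [S]/(Km+[S]).
So Km + [S] = [S]/0.3182 = 4.588 μM, giving Km = 4.588 − 1.46 = 3.13 μM.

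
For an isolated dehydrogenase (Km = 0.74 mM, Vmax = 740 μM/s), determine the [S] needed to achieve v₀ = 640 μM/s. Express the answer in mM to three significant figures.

4.74 mM

Rearranging v = Vmax[S]/(Km+[S]) gives [S] = Km·v/(Vmax − v).
[S] = 0.74 × 640 / (740 − 640) = 473.6/100.0 = 4.74 mM.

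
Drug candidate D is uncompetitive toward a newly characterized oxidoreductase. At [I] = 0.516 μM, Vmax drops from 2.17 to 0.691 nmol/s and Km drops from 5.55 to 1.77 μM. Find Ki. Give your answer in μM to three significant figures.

Uncompetitive: Vmax,app = Vmax/α (and Km,app = Km/α) with α = 1 + [I]/Ki.
α = Vmax/Vmax,app = 2.17/0.691 = 3.140.
Since α = 1 + [I]/Ki, [I]/Ki = 3.140 − 1 = 2.140 and Ki = 0.516/2.140 = 0.241 μM.

0.241 μM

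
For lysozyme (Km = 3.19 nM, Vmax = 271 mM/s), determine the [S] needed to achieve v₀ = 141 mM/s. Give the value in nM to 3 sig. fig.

The required fractional saturation is v/Vmax = 141/271 = 0.5203.
Then [S]/(Km+[S]) = 0.5203 ⇒ [S] = 3.19 × 0.5203/(1 − 0.5203) = 3.46 nM.

3.46 nM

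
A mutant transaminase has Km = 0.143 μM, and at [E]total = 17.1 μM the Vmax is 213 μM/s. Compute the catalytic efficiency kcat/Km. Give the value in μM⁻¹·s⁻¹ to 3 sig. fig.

kcat = Vmax/[E]total = 213/17.1 = 12.5 s⁻¹.
kcat/Km = 12.5/0.143 = 87.1 μM⁻¹·s⁻¹.

87.1 μM⁻¹·s⁻¹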